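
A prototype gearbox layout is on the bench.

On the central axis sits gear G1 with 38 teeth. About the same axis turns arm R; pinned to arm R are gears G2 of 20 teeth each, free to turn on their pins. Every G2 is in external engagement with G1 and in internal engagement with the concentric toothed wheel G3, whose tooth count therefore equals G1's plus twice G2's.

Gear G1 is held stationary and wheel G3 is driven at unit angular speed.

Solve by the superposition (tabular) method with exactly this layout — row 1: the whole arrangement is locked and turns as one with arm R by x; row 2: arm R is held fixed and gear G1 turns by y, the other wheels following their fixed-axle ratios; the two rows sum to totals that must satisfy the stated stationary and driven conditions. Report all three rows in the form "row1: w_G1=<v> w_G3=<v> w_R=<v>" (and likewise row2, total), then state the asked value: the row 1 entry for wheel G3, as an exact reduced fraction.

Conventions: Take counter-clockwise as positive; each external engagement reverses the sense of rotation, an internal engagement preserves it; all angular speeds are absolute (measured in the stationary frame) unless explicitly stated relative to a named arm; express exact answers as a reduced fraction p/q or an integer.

recognized (axles ride arm R): planetary set, 38/20/78 teeth
row 1: whole set turns with the arm by x
row 2: sun turns y, ring = −(38/78)·y, arm 0
boundary: total ω_sun = x + y = 0 and total ω_ring = x − (38/78)·y = 1  ⇒  y = -39/58, x = 39/58
row 2 ring = −(38/78)·(-39/58) = 19/58
totals (row 1 + row 2): sun 39/58 + (-39/58) = 0, ring 39/58 + 19/58 = 1, arm 39/58 + 0 = 39/58
asked cell (row1, ring) = 39/58

row1: w_G1=39/58 w_G3=39/58 w_R=39/58
row2: w_G1=-39/58 w_G3=19/58 w_R=0
total: w_G1=0 w_G3=1 w_R=39/58
asked value: 39/58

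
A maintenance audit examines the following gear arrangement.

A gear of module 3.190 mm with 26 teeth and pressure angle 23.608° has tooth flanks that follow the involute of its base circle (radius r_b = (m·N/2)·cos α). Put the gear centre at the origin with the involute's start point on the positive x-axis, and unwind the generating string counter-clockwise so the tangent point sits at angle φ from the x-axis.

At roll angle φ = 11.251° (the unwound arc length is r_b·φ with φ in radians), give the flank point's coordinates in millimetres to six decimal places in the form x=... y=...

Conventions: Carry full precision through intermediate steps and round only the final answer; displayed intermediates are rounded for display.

topology: single-mesh involute geometry — m = 3.190, N = 26
pitch radius r_p = m·N/2 = 3.190·26/2 = 41.470000
base radius r_b = r_p·cos α = 41.470000·cos 23.608° = 37.999244
roll angle φ = 11.251° = 0.19636699 rad
x = r_b·(cos φ + φ·sin φ) = 38.724822
y = r_b·(sin φ − φ·cos φ) = 0.095540

x=38.724822 y=0.095540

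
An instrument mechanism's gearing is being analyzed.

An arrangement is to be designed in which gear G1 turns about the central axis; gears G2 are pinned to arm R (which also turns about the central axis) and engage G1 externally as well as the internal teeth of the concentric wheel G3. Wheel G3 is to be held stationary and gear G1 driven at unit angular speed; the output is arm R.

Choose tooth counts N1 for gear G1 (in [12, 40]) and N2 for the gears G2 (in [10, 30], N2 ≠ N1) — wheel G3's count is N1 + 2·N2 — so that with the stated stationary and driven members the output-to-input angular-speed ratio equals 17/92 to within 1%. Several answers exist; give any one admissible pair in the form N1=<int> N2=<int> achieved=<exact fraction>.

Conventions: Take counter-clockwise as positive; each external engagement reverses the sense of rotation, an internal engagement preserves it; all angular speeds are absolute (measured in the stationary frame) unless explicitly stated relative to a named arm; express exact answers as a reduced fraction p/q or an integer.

N1=17 N2=29 achieved=17/92

class = planetary set [ratio 17/92 wanted; Willis about the carrier]
Willis with ω_ring = 0: ω_arm/ω_sun = N1/(N1+N3); set equal to 17/92  ⇒  N3/N1 = 1/(17/92) − 1 = 75/17
N3 = N1 + 2·N2  ⇒  N2/N1 = (N3/N1 − 1)/2 = (75/17 − 1)/2 = 29/17
smallest multiple with N1 ≥ 12 and N2 ≥ 10: k = 1  ⇒  N1 = 1·17 = 17, N2 = 1·29 = 29 (N1 ≤ 40, N2 ≤ 30, N2 ≠ N1 ✓), N3 = 17 + 2·29 = 75
check: N1/(N1+N3) with N1 = 17, N3 = 75 gives 17/92; |achieved − target| = 0 ≤ 17/9200 ✓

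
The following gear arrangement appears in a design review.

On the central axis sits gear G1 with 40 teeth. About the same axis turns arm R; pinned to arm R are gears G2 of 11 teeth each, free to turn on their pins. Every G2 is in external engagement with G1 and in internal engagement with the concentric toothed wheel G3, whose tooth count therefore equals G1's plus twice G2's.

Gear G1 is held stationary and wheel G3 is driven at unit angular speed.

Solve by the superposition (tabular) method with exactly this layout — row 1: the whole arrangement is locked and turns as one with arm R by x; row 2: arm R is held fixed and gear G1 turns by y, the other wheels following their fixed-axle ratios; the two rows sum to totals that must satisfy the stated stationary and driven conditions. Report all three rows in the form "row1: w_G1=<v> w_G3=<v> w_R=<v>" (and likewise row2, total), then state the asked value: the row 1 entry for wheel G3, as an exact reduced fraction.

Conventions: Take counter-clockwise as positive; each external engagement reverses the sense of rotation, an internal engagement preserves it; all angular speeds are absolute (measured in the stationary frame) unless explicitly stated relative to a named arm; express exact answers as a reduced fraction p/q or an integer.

row1: w_G1=31/51 w_G3=31/51 w_R=31/51
row2: w_G1=-31/51 w_G3=20/51 w_R=0
total: w_G1=0 w_G3=1 w_R=31/51
asked value: 31/51

planetary set (40T centre, 11T on arm, 62T internal) — Willis relation
row 1: whole set turns with the arm by x
row 2 — arm fixed, fixed-axis ratios: sun y, ring −(40/62)·y, arm 0
boundary: total ω_sun = x + y = 0 and total ω_ring = x − (40/62)·y = 1  ⇒  y = -31/51, x = 31/51
row 2 ring = −(40/62)·(-31/51) = 20/51
totals (row 1 + row 2): sun 31/51 + (-31/51) = 0, ring 31/51 + 20/51 = 1, arm 31/51 + 0 = 31/51
asked cell (row1, ring) = 31/51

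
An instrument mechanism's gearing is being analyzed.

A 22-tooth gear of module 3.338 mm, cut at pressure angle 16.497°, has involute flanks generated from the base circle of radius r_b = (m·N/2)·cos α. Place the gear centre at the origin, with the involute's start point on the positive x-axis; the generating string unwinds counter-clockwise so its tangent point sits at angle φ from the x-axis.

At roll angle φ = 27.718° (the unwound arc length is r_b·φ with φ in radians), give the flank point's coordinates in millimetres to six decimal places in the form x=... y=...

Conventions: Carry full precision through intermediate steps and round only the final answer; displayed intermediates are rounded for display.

class = single-mesh tooth geometry [base-circle involute, m = 3.338, 22T]
pitch radius r_p = m·N/2 = 3.338·22/2 = 36.718000
base radius r_b = r_p·cos α = 36.718000·cos 16.497° = 35.206489
roll angle φ = 27.718° = 0.48377036 rad
x = r_b·(cos φ + φ·sin φ) = 39.088318
y = r_b·(sin φ − φ·cos φ) = 1.297840

x=39.088318 y=1.297840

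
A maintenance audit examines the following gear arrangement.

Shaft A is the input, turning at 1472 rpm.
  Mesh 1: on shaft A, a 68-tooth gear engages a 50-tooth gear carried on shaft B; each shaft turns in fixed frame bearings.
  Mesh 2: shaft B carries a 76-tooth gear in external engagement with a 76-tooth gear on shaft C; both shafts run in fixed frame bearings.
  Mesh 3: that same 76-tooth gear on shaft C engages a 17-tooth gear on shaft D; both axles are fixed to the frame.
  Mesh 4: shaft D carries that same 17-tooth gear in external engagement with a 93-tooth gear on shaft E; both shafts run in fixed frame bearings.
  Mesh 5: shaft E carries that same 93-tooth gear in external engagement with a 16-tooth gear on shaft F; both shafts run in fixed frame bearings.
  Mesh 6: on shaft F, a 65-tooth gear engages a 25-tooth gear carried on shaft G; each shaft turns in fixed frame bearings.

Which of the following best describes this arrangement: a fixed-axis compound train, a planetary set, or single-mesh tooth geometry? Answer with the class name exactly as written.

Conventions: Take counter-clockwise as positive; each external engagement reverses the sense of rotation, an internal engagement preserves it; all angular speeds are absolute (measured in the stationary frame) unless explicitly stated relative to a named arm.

class = fixed-axis compound train [6 meshes; 6 ratios multiply, 6 sense flips]
classification: fixed-axis compound train

fixed-axis compound train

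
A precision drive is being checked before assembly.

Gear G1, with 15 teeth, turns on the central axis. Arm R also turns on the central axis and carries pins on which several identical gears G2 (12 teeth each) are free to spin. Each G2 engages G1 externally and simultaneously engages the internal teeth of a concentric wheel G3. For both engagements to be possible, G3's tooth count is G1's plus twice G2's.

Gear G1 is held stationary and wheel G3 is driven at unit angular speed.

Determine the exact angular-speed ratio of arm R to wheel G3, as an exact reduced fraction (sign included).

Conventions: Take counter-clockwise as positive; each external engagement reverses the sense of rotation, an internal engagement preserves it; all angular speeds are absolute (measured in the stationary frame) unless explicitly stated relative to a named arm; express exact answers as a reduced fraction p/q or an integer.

13/18

planetary set (15T centre, 12T on arm, 39T internal) — Willis relation
ring teeth: 15 + 2·12 = 39
15(ω_sun−ω_arm) = −39(ω_ring−ω_arm),  ω_sun = 0, ω_ring = 1
15(0−ω_arm) = −39(1−ω_arm)  ⇒  54·ω_arm = 39  ⇒  ω_arm = 13/18
ω_out/ω_in = 13/18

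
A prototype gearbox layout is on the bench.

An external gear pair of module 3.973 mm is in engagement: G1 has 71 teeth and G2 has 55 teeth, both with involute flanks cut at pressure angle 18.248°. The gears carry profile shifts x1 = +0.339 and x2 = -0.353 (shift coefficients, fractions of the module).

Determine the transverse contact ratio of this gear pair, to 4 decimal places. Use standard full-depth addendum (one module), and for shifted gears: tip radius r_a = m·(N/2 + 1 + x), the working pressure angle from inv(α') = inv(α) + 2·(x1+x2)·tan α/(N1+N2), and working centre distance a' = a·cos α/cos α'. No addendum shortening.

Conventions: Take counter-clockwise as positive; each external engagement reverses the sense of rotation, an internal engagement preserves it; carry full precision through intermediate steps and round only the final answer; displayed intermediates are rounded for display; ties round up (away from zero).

class = single-mesh tooth geometry [involute pair 71T × 55T, m = 3.973]
base radii: r_b1 = 133.948531, r_b2 = 103.762947
tip radii: r_a1 = 146.361347, r_a2 = 111.828031
inv(α') = inv(18.248°) + 2·(+0.339-0.353)·tan α/(71+55) = 0.01115089  ⇒  α' = 18.20930°
a' = a·cos α / cos α' = 250.2990·cos 18.248°/cos 18.20930° = 250.243321
action lengths: √(r_a1²−r_b1²) = 58.986735, √(r_a2²−r_b2²) = 41.698434
base pitch p_b = π·m·cos α = 11.853851
CR = (58.986735 + 41.698434 − 250.243321·sin 18.20930°)/11.853851 = 1.897010
contact ratio ≈ 1.8970

1.8970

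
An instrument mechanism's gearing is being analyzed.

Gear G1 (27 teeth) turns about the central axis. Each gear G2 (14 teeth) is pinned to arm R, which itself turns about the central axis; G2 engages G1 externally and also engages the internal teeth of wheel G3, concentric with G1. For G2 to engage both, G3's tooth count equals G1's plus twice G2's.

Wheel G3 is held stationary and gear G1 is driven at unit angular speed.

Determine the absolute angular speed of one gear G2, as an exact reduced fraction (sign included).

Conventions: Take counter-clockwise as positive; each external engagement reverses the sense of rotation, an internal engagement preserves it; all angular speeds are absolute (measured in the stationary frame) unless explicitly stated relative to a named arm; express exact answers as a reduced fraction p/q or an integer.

planetary set (27T centre, 14T on arm, 55T internal) — Willis relation
ring teeth: 27 + 2·14 = 55
27(ω_sun−ω_arm) = −55(ω_ring−ω_arm),  ω_ring = 0, ω_sun = 1
27(1−ω_arm) = −55(0−ω_arm)  ⇒  82·ω_arm = 27  ⇒  ω_arm = 27/82
sun–planet mesh: 27·(1−27/82) = −14·(ω_p−ω_arm)  ⇒  ω_p−ω_arm = -1485/1148
ω_p = 27/82 − 1485/1148 = -27/28
exact speed ratio = -27/28

-27/28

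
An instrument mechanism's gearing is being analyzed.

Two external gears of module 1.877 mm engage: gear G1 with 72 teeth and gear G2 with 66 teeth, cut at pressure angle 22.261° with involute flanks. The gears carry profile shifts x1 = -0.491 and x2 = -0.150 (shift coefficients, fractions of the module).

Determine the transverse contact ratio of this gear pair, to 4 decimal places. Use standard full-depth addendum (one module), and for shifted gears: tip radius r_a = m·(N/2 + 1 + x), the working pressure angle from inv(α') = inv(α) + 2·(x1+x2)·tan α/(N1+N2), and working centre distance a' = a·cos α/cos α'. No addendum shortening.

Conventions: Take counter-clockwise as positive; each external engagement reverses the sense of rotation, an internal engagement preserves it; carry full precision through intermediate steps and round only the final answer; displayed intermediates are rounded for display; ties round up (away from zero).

1.7835

class = single-mesh tooth geometry [involute pair 72T × 66T, m = 1.877]
base radii: r_b1 = 62.535710, r_b2 = 57.324400
tip radii: r_a1 = 68.527393, r_a2 = 63.536450
inv(α') = inv(22.261°) + 2·(-0.491-0.150)·tan α/(72+66) = 0.01700453  ⇒  α' = 20.86673°
a' = a·cos α / cos α' = 129.5130·cos 22.261°/cos 20.86673° = 128.273374
action lengths: √(r_a1²−r_b1²) = 28.023002, √(r_a2²−r_b2²) = 27.400613
base pitch p_b = π·m·cos α = 5.457270
CR = (28.023002 + 27.400613 − 128.273374·sin 20.86673°)/5.457270 = 1.783532
contact ratio ≈ 1.7835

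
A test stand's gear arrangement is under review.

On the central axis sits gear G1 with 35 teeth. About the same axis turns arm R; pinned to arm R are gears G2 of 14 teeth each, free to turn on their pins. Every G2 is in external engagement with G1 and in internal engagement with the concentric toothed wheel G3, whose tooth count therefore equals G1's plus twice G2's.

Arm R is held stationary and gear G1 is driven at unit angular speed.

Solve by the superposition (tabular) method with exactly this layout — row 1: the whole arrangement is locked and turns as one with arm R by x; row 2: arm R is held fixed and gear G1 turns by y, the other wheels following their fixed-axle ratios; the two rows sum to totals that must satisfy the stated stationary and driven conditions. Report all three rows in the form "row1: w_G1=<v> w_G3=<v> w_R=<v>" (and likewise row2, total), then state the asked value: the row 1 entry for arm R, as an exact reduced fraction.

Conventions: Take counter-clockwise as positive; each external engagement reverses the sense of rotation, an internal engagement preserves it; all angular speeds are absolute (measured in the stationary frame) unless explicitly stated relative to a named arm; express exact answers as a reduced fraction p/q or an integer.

row1: w_G1=0 w_G3=0 w_R=0
row2: w_G1=1 w_G3=-5/9 w_R=0
total: w_G1=1 w_G3=-5/9 w_R=0
asked value: 0

topology: planetary set — G1 35T / G2 14T / G3 63T, arm = carrier (Willis)
row 1: whole set turns with the arm by x
row 2 (arm held, sun turns y): ω_ring = −(35/63)·y, ω_arm = 0
boundary: total ω_arm = x = 0 and total ω_sun = x + y = 1  ⇒  y = 1, x = 0
row 2 ring = −(35/63)·1 = -5/9
totals (row 1 + row 2): sun 0 + 1 = 1, ring 0 + (-5/9) = -5/9, arm 0 + 0 = 0
asked cell (row1, arm) = 0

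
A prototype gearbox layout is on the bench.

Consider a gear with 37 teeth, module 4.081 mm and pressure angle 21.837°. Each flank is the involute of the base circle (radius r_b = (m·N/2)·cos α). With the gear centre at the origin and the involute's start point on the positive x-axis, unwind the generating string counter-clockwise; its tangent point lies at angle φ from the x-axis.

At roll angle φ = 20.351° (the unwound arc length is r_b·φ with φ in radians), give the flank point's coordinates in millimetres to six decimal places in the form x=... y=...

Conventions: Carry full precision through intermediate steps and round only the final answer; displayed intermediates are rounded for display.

x=74.363475 y=1.033666

recognized (one wheel, involute flank): single-mesh tooth geometry, m = 4.081, N = 37
pitch radius r_p = m·N/2 = 4.081·37/2 = 75.498500
base radius r_b = r_p·cos α = 75.498500·cos 21.837° = 70.081167
roll angle φ = 20.351° = 0.35519196 rad
x = r_b·(cos φ + φ·sin φ) = 74.363475
y = r_b·(sin φ − φ·cos φ) = 1.033666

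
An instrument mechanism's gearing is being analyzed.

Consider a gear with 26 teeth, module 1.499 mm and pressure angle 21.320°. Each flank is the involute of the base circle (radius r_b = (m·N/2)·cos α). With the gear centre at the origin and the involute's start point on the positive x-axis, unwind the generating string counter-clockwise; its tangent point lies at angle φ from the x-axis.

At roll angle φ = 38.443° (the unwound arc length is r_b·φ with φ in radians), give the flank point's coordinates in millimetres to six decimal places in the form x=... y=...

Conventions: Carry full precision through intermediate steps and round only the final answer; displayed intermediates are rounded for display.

recognized (one wheel, involute flank): single-mesh tooth geometry, m = 1.499, N = 26
pitch radius r_p = m·N/2 = 1.499·26/2 = 19.487000
base radius r_b = r_p·cos α = 19.487000·cos 21.320° = 18.153395
roll angle φ = 38.443° = 0.67095692 rad
x = r_b·(cos φ + φ·sin φ) = 21.791063
y = r_b·(sin φ − φ·cos φ) = 1.746795

x=21.791063 y=1.746795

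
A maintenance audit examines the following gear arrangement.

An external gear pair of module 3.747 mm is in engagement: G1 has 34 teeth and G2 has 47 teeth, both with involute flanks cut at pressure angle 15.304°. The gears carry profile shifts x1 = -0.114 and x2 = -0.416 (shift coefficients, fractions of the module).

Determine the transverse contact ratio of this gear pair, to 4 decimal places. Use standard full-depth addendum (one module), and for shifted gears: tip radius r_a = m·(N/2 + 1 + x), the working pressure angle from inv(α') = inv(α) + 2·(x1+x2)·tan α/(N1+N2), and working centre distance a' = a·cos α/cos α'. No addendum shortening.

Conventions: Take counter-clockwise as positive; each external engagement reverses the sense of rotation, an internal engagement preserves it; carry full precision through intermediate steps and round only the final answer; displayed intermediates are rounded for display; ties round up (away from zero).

topology: single-mesh involute geometry — m = 3.747, 34T/47T pair
base radii: r_b1 = 61.440169, r_b2 = 84.931999
tip radii: r_a1 = 67.018842, r_a2 = 90.242748
inv(α') = inv(15.304°) + 2·(-0.114-0.416)·tan α/(34+47) = 0.00295787  ⇒  α' = 11.79454°
a' = a·cos α / cos α' = 151.7535·cos 15.304°/cos 11.79454° = 149.529195
action lengths: √(r_a1²−r_b1²) = 26.769960, √(r_a2²−r_b2²) = 30.500969
base pitch p_b = π·m·cos α = 11.354117
CR = (26.769960 + 30.500969 − 149.529195·sin 11.79454°)/11.354117 = 2.352165
contact ratio ≈ 2.3522

2.3522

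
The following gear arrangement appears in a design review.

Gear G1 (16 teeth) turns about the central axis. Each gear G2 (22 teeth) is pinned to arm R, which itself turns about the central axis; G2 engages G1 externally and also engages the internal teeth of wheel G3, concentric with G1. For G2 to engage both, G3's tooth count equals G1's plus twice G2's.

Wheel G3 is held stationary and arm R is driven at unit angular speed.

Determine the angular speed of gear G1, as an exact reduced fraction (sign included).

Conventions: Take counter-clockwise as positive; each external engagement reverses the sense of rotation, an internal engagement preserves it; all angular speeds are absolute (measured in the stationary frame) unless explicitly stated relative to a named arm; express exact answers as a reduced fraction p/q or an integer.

recognized (axles ride arm R): planetary set, 16/22/60 teeth
ring teeth: 16 + 2·22 = 60
16(ω_sun−ω_arm) = −60(ω_ring−ω_arm),  ω_ring = 0, ω_arm = 1
ω_sun = 1 − (60/16)(0−1) = 19/4
exact speed ratio = 19/4

19/4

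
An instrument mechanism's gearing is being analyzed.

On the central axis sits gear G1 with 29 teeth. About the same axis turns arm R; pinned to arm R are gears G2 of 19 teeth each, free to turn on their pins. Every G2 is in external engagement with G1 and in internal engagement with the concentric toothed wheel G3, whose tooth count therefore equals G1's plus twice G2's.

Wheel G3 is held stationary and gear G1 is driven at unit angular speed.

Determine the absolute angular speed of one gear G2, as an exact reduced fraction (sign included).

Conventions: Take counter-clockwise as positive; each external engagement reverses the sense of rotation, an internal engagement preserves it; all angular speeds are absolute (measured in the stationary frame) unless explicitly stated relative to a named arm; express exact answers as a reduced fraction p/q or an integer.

-29/38

recognized (axles ride arm R): planetary set, 29/19/67 teeth
ring teeth: 29 + 2·19 = 67
29(ω_sun−ω_arm) = −67(ω_ring−ω_arm),  ω_ring = 0, ω_sun = 1
29(1−ω_arm) = −67(0−ω_arm)  ⇒  96·ω_arm = 29  ⇒  ω_arm = 29/96
sun–planet mesh: 29·(1−29/96) = −19·(ω_p−ω_arm)  ⇒  ω_p−ω_arm = -1943/1824
ω_p = 29/96 − 1943/1824 = -29/38
exact speed ratio = -29/38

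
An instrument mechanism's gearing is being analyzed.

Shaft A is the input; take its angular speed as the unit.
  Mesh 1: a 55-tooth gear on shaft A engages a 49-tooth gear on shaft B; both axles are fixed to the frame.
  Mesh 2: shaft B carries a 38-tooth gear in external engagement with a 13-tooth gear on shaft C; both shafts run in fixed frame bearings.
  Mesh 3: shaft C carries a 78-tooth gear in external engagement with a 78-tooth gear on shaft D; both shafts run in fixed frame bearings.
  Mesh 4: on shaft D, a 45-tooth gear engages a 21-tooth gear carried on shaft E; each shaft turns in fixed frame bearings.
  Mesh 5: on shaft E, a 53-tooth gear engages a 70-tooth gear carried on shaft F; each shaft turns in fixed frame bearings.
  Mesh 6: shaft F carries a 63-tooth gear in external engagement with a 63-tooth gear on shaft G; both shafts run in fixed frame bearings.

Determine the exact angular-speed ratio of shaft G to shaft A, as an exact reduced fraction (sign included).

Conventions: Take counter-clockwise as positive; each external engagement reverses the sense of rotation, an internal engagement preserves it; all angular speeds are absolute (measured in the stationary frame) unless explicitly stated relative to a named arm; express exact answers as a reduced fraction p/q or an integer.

class = fixed-axis compound train [6 meshes; 6 ratios multiply, 6 sense flips]
mesh 1 [55T→49T]: running ratio 55/49, sense −
mesh 2 [38T→13T]: running ratio 2090/637, sense +
mesh 3 [78T→78T]: running ratio 2090/637, sense −
mesh 4 [45T→21T]: running ratio 31350/4459, sense +
mesh 5 [53T→70T]: running ratio 166155/31213, sense −
mesh 6 [63T→63T]: running ratio 166155/31213, sense +
ω_out/ω_in = 166155/31213

166155/31213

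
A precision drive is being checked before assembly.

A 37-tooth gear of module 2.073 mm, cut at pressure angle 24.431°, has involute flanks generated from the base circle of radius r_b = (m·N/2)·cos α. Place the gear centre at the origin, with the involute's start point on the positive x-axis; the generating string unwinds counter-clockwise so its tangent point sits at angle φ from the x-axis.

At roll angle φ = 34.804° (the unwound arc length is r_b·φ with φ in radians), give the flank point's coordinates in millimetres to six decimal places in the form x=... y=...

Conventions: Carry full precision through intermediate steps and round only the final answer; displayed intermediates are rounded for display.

x=40.776333 y=2.513737

class = single-mesh tooth geometry [base-circle involute, m = 2.073, 37T]
pitch radius r_p = m·N/2 = 2.073·37/2 = 38.350500
base radius r_b = r_p·cos α = 38.350500·cos 24.431° = 34.916597
roll angle φ = 34.804° = 0.60744439 rad
x = r_b·(cos φ + φ·sin φ) = 40.776333
y = r_b·(sin φ − φ·cos φ) = 2.513737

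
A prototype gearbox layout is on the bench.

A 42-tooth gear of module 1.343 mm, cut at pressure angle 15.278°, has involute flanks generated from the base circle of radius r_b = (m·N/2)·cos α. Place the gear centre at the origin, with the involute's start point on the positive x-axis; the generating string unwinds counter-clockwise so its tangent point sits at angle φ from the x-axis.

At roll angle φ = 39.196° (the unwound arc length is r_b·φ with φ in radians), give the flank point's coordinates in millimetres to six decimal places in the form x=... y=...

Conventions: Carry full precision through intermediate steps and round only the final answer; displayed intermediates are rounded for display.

topology: single-mesh involute geometry — m = 1.343, N = 42
pitch radius r_p = m·N/2 = 1.343·42/2 = 28.203000
base radius r_b = r_p·cos α = 28.203000·cos 15.278° = 27.206268
roll angle φ = 39.196° = 0.68409925 rad
x = r_b·(cos φ + φ·sin φ) = 32.846737
y = r_b·(sin φ − φ·cos φ) = 2.769763

x=32.846737 y=2.769763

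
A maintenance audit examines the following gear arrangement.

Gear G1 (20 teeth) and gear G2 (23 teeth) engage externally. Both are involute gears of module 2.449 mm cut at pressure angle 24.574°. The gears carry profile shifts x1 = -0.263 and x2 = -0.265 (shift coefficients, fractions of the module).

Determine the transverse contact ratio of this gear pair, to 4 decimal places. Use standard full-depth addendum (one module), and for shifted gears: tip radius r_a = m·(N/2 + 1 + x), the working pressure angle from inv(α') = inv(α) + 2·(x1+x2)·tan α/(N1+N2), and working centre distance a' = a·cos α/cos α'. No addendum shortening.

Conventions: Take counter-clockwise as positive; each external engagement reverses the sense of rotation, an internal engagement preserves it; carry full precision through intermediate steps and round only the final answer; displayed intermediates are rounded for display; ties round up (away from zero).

1.6031

single-mesh involute tooth geometry (20T engaging 23T at module 2.449)
base radii: r_b1 = 22.271816, r_b2 = 25.612589
tip radii: r_a1 = 26.294913, r_a2 = 29.963515
inv(α') = inv(24.574°) + 2·(-0.263-0.265)·tan α/(20+23) = 0.01715963  ⇒  α' = 20.92769°
a' = a·cos α / cos α' = 52.6535·cos 24.574°/cos 20.92769° = 51.266345
action lengths: √(r_a1²−r_b1²) = 13.978149, √(r_a2²−r_b2²) = 15.550162
base pitch p_b = π·m·cos α = 6.996897
CR = (13.978149 + 15.550162 − 51.266345·sin 20.92769°)/6.996897 = 1.603070
contact ratio ≈ 1.6031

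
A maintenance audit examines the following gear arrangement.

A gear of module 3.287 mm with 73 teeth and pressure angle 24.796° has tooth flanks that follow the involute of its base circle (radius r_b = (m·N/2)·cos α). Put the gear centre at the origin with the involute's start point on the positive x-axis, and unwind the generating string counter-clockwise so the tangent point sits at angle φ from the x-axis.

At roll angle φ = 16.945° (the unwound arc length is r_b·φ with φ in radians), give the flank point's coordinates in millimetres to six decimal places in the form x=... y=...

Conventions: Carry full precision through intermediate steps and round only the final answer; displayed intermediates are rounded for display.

class = single-mesh tooth geometry [base-circle involute, m = 3.287, 73T]
pitch radius r_p = m·N/2 = 3.287·73/2 = 119.975500
base radius r_b = r_p·cos α = 119.975500·cos 24.796° = 108.914570
roll angle φ = 16.945° = 0.29574604 rad
x = r_b·(cos φ + φ·sin φ) = 113.574068
y = r_b·(sin φ − φ·cos φ) = 0.930933

x=113.574068 y=0.930933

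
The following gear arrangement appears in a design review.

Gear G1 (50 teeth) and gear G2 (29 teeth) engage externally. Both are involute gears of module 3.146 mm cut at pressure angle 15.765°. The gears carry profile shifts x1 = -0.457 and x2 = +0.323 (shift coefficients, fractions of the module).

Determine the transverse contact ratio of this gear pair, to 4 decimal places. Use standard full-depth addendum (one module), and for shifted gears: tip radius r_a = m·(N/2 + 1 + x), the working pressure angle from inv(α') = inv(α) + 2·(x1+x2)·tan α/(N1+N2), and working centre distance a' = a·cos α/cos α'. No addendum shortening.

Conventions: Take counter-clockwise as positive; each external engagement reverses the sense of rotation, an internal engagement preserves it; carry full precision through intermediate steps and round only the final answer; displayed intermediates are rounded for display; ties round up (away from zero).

1.9253

single-mesh involute tooth geometry (50T engaging 29T at module 3.146)
base radii: r_b1 = 75.691513, r_b2 = 43.901077
tip radii: r_a1 = 80.358278, r_a2 = 49.779158
inv(α') = inv(15.765°) + 2·(-0.457+0.323)·tan α/(50+29) = 0.00620294  ⇒  α' = 15.04228°
a' = a·cos α / cos α' = 124.2670·cos 15.765°/cos 15.04228° = 123.835878
action lengths: √(r_a1²−r_b1²) = 26.986066, √(r_a2²−r_b2²) = 23.466145
base pitch p_b = π·m·cos α = 9.511676
CR = (26.986066 + 23.466145 − 123.835878·sin 15.04228°)/9.511676 = 1.925304
contact ratio ≈ 1.9253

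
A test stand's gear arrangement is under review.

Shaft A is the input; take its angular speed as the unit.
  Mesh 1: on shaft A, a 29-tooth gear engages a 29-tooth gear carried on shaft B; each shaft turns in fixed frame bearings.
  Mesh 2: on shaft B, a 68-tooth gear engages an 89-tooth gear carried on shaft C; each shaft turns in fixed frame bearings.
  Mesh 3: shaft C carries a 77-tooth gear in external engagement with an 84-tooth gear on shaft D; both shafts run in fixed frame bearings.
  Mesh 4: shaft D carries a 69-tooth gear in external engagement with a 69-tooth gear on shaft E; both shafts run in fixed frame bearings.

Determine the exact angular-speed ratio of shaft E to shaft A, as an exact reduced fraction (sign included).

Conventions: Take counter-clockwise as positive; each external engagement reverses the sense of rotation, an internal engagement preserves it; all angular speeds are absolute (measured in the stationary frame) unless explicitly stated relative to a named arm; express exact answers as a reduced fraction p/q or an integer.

187/267

class = fixed-axis compound train [4 meshes; 4 ratios multiply, 4 sense flips]
mesh 1 [29T→29T]: running ratio 1, sense −
mesh 2 [68T→89T]: running ratio 68/89, sense +
mesh 3 [77T→84T]: running ratio 187/267, sense −
mesh 4 [69T→69T]: running ratio 187/267, sense +
ω_out/ω_in = 187/267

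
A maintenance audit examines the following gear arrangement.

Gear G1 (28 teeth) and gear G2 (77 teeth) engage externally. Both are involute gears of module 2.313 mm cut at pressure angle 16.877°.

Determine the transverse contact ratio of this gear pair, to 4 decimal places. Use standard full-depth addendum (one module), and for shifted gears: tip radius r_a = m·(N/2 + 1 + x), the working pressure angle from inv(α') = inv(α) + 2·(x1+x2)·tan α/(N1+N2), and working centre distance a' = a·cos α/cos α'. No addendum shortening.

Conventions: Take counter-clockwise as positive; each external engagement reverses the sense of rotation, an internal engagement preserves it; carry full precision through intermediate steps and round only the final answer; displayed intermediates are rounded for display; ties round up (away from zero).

single-mesh involute tooth geometry (28T engaging 77T at module 2.313)
base radii: r_b1 = 30.987314, r_b2 = 85.215113
tip radii: r_a1 = 34.695000, r_a2 = 91.363500
no profile shift: α' = α, a' = a
action lengths: √(r_a1²−r_b1²) = 15.605429, √(r_a2²−r_b2²) = 32.949562
base pitch p_b = π·m·cos α = 6.953537
CR = (15.605429 + 32.949562 − 121.432500·sin 16.87700°)/6.953537 = 1.912831
contact ratio ≈ 1.9128

1.9128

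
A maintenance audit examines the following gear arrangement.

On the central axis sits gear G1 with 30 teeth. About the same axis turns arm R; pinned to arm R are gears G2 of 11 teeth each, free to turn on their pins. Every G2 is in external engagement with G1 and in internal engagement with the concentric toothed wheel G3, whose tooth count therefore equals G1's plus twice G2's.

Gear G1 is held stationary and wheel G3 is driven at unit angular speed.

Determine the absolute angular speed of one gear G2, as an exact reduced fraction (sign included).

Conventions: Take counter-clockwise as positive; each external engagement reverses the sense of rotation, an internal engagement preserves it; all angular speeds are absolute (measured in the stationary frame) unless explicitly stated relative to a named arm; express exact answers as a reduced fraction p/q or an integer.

topology: planetary set — G1 30T / G2 11T / G3 52T, arm = carrier (Willis)
ring teeth: 30 + 2·11 = 52
30(ω_sun−ω_arm) = −52(ω_ring−ω_arm),  ω_sun = 0, ω_ring = 1
30(0−ω_arm) = −52(1−ω_arm)  ⇒  82·ω_arm = 52  ⇒  ω_arm = 26/41
sun–planet mesh: 30·(0−26/41) = −11·(ω_p−ω_arm)  ⇒  ω_p−ω_arm = 780/451
ω_p = 26/41 + 780/451 = 26/11
exact speed ratio = 26/11

26/11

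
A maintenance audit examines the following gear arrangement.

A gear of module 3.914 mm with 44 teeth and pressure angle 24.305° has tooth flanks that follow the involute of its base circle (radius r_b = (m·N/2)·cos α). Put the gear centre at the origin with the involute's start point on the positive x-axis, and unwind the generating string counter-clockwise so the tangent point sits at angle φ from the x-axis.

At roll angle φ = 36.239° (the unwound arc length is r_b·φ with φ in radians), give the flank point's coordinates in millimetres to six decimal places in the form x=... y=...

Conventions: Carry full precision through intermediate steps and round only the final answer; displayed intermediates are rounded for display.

x=92.637611 y=6.357733

recognized (one wheel, involute flank): single-mesh tooth geometry, m = 3.914, N = 44
pitch radius r_p = m·N/2 = 3.914·44/2 = 86.108000
base radius r_b = r_p·cos α = 86.108000·cos 24.305° = 78.476021
roll angle φ = 36.239° = 0.63248987 rad
x = r_b·(cos φ + φ·sin φ) = 92.637611
y = r_b·(sin φ − φ·cos φ) = 6.357733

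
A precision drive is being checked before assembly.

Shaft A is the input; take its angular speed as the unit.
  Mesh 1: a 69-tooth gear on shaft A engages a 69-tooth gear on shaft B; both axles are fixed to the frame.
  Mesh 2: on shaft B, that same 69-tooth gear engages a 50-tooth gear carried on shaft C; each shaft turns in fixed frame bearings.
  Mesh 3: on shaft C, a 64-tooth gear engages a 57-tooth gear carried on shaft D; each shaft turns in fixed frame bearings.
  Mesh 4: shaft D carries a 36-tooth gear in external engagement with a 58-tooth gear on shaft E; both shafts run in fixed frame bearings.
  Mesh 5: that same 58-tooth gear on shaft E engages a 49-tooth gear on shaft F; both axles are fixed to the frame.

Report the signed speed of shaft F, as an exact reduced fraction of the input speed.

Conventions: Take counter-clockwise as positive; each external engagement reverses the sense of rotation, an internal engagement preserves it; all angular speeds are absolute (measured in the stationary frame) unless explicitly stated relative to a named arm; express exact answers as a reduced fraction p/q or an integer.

5-mesh fixed-axis compound train (all bearings frame-fixed)
mesh 1 [69T→69T]: |ω|/ω_in = 1×69/69 = 1, sense flips to −
mesh 2 [69T→50T]: |ω|/ω_in = 1×69/50 = 69/50, sense flips to +
mesh 3 [64T→57T]: |ω|/ω_in = (69/50)×64/57 = 736/475, sense flips to −
mesh 4 [36T→58T]: |ω|/ω_in = (736/475)×36/58 = 13248/13775, sense flips to +
mesh 5 [58T→49T]: |ω|/ω_in = (13248/13775)×58/49 = 26496/23275, sense flips to −
signed output speed (× input speed) = -26496/23275

-26496/23275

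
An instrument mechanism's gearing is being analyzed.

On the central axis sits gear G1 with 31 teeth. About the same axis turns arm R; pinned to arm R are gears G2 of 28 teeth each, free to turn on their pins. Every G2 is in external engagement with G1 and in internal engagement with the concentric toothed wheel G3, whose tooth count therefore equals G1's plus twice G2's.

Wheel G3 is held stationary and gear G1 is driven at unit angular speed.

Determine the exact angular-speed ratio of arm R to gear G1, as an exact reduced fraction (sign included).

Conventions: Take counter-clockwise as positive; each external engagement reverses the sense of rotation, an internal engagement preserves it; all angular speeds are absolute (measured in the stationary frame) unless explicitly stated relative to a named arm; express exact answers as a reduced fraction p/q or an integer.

recognized (axles ride arm R): planetary set, 31/28/87 teeth
ring teeth: 31 + 2·28 = 87
31(ω_sun−ω_arm) = −87(ω_ring−ω_arm),  ω_ring = 0, ω_sun = 1
31(1−ω_arm) = −87(0−ω_arm)  ⇒  118·ω_arm = 31  ⇒  ω_arm = 31/118
ω_out/ω_in = 31/118

31/118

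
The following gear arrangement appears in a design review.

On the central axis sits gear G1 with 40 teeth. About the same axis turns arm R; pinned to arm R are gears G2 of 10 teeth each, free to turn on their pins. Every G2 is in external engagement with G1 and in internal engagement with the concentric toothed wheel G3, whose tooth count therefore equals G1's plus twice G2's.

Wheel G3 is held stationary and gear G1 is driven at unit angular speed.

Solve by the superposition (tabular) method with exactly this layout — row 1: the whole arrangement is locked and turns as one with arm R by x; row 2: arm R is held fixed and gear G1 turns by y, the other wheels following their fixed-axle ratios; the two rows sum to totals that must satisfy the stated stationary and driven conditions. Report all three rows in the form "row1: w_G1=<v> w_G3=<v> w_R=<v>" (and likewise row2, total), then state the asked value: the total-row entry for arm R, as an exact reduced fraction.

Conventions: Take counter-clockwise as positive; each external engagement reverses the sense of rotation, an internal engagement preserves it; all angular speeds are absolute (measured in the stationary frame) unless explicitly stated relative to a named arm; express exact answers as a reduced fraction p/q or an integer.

class = planetary set [G3 = 40+2·10 = 60; Willis about the carrier]
row 1: whole set turns with the arm by x
row 2: sun turns y, ring = −(40/60)·y, arm 0
boundary: total ω_ring = x − (40/60)·y = 0 and total ω_sun = x + y = 1  ⇒  y = 3/5, x = 2/5
row 2 ring = −(40/60)·3/5 = -2/5
totals (row 1 + row 2): sun 2/5 + 3/5 = 1, ring 2/5 + (-2/5) = 0, arm 2/5 + 0 = 2/5
asked cell (total, arm) = 2/5

row1: w_G1=2/5 w_G3=2/5 w_R=2/5
row2: w_G1=3/5 w_G3=-2/5 w_R=0
total: w_G1=1 w_G3=0 w_R=2/5
asked value: 2/5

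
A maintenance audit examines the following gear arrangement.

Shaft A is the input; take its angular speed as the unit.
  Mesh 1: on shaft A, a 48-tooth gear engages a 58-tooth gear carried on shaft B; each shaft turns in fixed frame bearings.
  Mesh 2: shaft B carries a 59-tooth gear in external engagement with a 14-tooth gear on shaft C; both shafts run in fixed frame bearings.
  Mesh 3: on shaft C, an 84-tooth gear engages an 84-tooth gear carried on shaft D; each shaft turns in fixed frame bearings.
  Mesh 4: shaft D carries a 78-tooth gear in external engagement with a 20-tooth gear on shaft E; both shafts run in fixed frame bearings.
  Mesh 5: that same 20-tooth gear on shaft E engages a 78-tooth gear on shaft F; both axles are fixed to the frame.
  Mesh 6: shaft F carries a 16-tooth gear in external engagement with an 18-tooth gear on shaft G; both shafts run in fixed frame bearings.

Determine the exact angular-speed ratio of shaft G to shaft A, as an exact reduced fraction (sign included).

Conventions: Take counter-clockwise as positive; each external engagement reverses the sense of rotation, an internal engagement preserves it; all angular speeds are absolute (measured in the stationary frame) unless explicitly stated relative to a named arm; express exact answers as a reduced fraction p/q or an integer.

1888/609

class = fixed-axis compound train [6 meshes; 6 ratios multiply, 6 sense flips]
mesh 1 [48T→58T]: running ratio 24/29, sense −
mesh 2 [59T→14T]: running ratio 708/203, sense +
mesh 3 [84T→84T]: running ratio 708/203, sense −
mesh 4 [78T→20T]: running ratio 13806/1015, sense +
mesh 5 [20T→78T]: running ratio 708/203, sense −
mesh 6 [16T→18T]: running ratio 1888/609, sense +
ω_out/ω_in = 1888/609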